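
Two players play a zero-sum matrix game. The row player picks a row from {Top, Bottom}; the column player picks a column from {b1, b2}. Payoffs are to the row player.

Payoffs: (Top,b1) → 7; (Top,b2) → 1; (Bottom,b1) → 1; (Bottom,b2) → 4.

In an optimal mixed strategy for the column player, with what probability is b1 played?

Row minima: Top → 1, Bottom → 1; maximin = 1.
Column maxima: b1 → 7, b2 → 4; minimax = 4.
1 ≠ 4, so there is no saddle point; optimal play is mixed.
Let the row player play Top with probability p. Expected payoff against b1: 7p + 1(1−p) = 6p + 1; against b2: 1p + 4(1−p) = −3p + 4.
Setting these equal: 6p + 1 = −3p + 4 ⇒ 9p = 3 ⇒ p = 1/3, and the value is (6)·(1/3) + 1 = 3.
For the column player: with q = P(b1), equating Top's and Bottom's payoffs gives 6q + 1 = −3q + 4 ⇒ q = 1/3.

1/3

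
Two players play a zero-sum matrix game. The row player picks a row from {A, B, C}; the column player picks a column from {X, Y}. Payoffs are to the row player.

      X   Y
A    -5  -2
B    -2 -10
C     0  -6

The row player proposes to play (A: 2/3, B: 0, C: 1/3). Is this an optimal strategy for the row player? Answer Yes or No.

Against X this mix gives (2/3)·(-5) + (1/3)·0 = -10/3.
Against Y this mix gives (2/3)·(-2) + (1/3)·(-6) = -10/3.
All of the column player's active replies (X, Y) yield -10/3, and no column does worse for the row player. The mix makes the column player indifferent and guarantees -10/3, so it is optimal.

Yes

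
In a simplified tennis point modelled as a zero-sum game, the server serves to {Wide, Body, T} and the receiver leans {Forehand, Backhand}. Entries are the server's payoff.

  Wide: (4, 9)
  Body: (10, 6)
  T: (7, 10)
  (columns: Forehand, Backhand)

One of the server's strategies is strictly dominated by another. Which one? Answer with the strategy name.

Wide

T gives a strictly higher payoff than Wide against every column: 7 > 4, 10 > 9.
So Wide is strictly dominated and the server never plays it.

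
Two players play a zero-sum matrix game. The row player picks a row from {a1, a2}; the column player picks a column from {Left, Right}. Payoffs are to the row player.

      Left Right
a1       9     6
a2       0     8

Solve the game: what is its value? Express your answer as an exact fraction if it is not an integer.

72/11

Row minima: a1 → 6, a2 → 0; maximin = 6.
Column maxima: Left → 9, Right → 8; minimax = 8.
6 ≠ 8, so there is no saddle point; optimal play is mixed.
Let the row player play a1 with probability p. Expected payoff against Left: 9p + 0(1−p) = 9p; against Right: 6p + 8(1−p) = −2p + 8.
Setting these equal: 9p = −2p + 8 ⇒ 11p = 8 ⇒ p = 8/11, and the value is (9)·(8/11) = 72/11.
For the column player: with q = P(Left), equating a1's and a2's payoffs gives 3q + 6 = −8q + 8 ⇒ q = 2/11.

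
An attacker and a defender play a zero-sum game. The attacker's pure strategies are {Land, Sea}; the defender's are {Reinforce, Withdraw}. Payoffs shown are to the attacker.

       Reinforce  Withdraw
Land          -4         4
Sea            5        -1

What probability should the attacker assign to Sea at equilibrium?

4/7

Row minima: Land → -4, Sea → -1; maximin = -1.
Column maxima: Reinforce → 5, Withdraw → 4; minimax = 4.
-1 ≠ 4, so there is no saddle point; optimal play is mixed.
Let the attacker play Land with probability p. Expected payoff against Reinforce: (-4)p + 5(1−p) = −9p + 5; against Withdraw: 4p + (-1)(1−p) = 5p − 1.
Setting these equal: −9p + 5 = 5p − 1 ⇒ −14p = -6 ⇒ p = 3/7, and the value is (-9)·(3/7) + 5 = 8/7.
For the defender: with q = P(Reinforce), equating Land's and Sea's payoffs gives −8q + 4 = 6q − 1 ⇒ q = 5/14.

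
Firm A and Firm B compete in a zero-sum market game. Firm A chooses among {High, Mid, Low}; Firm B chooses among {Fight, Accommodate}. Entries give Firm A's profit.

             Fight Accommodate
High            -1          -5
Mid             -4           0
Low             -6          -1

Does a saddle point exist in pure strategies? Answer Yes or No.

Row minima: High → -5, Mid → -4, Low → -6; maximin = -4.
Column maxima: Fight → -1, Accommodate → 0; minimax = -1.
-4 ≠ -1, so no pure-strategy equilibrium exists.

No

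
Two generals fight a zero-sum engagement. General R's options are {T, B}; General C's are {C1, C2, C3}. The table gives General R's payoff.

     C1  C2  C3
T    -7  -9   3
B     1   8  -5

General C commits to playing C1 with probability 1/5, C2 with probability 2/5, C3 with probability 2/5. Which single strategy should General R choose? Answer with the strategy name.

Expected payoff of T: (1/5)·(-7) + (2/5)·(-9) + (2/5)·3 = -19/5.
Expected payoff of B: (1/5)·1 + (2/5)·8 + (2/5)·(-5) = 7/5.
The largest is 7/5, so General R's best response is B.

B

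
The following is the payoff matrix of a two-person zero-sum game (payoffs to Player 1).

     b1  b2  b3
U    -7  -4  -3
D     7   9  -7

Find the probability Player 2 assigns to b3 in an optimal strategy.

7/9

Row minima: U → -7, D → -7; maximin = -7.
Column maxima: b1 → 7, b2 → 9, b3 → -3; minimax = -3.
-7 ≠ -3, so there is no saddle point; optimal play is mixed.
b2 is strictly dominated by b1 (it gives Player 1 strictly more in every row), so Player 2 never plays it.
On the remaining 2×2 (U, D vs b1, b3):
Let Player 1 play U with probability p. Expected payoff against b1: (-7)p + 7(1−p) = −14p + 7; against b3: (-3)p + (-7)(1−p) = 4p − 7.
Setting these equal: −14p + 7 = 4p − 7 ⇒ −18p = -14 ⇒ p = 7/9, and the value is (-14)·(7/9) + 7 = -35/9.
For Player 2: with q = P(b1), equating U's and D's payoffs gives −4q − 3 = 14q − 7 ⇒ q = 2/9.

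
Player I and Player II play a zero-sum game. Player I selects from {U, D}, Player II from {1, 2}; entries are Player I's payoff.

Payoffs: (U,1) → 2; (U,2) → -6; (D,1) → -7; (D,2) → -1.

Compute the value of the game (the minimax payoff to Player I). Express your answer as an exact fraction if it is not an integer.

-22/7

Row minima: U → -6, D → -7; maximin = -6.
Column maxima: 1 → 2, 2 → -1; minimax = -1.
-6 ≠ -1, so there is no saddle point; optimal play is mixed.
Let Player I play U with probability p. Expected payoff against 1: 2p + (-7)(1−p) = 9p − 7; against 2: (-6)p + (-1)(1−p) = −5p − 1.
Setting these equal: 9p − 7 = −5p − 1 ⇒ 14p = 6 ⇒ p = 3/7, and the value is (9)·(3/7) − 7 = -22/7.
For Player II: with q = P(1), equating U's and D's payoffs gives 8q − 6 = −6q − 1 ⇒ q = 5/14.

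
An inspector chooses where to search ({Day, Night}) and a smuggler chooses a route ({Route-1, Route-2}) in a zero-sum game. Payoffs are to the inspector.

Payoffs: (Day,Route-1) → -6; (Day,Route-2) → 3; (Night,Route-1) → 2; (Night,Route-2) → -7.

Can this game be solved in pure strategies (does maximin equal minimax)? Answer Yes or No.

No

Row minima: Day → -6, Night → -7; maximin = -6.
Column maxima: Route-1 → 2, Route-2 → 3; minimax = 2.
-6 ≠ 2, so no pure-strategy equilibrium exists.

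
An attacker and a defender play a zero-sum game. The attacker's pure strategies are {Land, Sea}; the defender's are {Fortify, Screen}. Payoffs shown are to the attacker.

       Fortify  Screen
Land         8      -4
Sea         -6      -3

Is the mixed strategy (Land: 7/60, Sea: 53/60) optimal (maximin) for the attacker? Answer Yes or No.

Against Fortify this mix gives (7/60)·8 + (53/60)·(-6) = -131/30.
Against Screen this mix gives (7/60)·(-4) + (53/60)·(-3) = -187/60.
The defender will play Fortify, holding the attacker to -131/30. Shifting weight toward the row that does better against Fortify would raise this floor (the equalizing mix achieves -16/5 against both Fortify and Screen), so the proposed strategy is not optimal.

No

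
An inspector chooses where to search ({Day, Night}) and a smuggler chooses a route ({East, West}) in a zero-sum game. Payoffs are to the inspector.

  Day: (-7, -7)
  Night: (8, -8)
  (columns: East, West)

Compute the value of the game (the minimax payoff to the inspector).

Row minima: Day → -7, Night → -8; maximin = -7.
Column maxima: East → 8, West → -7; minimax = -7.
Since maximin = minimax = -7, there is a saddle point and the value is -7.

-7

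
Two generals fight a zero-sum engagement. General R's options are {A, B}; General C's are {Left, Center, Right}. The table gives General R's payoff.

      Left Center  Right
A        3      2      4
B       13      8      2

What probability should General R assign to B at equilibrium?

1/4

Row minima: A → 2, B → 2; maximin = 2.
Column maxima: Left → 13, Center → 8, Right → 4; minimax = 4.
2 ≠ 4, so there is no saddle point; optimal play is mixed.
Left is strictly dominated by Center (it gives General R strictly more in every row), so General C never plays it.
On the remaining 2×2 (A, B vs Center, Right):
Let General R play A with probability p. Expected payoff against Center: 2p + 8(1−p) = −6p + 8; against Right: 4p + 2(1−p) = 2p + 2.
Setting these equal: −6p + 8 = 2p + 2 ⇒ −8p = -6 ⇒ p = 3/4, and the value is (-6)·(3/4) + 8 = 7/2.
For General C: with q = P(Center), equating A's and B's payoffs gives −2q + 4 = 6q + 2 ⇒ q = 1/4.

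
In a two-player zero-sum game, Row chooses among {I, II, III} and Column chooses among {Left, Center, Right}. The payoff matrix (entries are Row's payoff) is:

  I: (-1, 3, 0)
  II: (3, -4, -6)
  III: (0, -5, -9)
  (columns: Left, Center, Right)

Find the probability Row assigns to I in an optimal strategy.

9/10

Row minima: I → -1, II → -6, III → -9; maximin = -1.
Column maxima: Left → 3, Center → 3, Right → 0; minimax = 0.
-1 ≠ 0, so there is no saddle point; optimal play is mixed.
III is strictly dominated by II, so Row never plays it.
Center is strictly dominated by Right (it gives Row strictly more in every row), so Column never plays it.
On the remaining 2×2 (I, II vs Left, Right):
Let Row play I with probability p. Expected payoff against Left: (-1)p + 3(1−p) = −4p + 3; against Right: 0p + (-6)(1−p) = 6p − 6.
Setting these equal: −4p + 3 = 6p − 6 ⇒ −10p = -9 ⇒ p = 9/10, and the value is (-4)·(9/10) + 3 = -3/5.
For Column: with q = P(Left), equating I's and II's payoffs gives −q = 9q − 6 ⇒ q = 3/5.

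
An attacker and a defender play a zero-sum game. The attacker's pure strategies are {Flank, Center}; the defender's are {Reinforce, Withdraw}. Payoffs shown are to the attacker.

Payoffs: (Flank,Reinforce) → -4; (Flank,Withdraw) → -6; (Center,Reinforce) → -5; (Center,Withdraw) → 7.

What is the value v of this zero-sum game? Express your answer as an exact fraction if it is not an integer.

-29/7

Row minima: Flank → -6, Center → -5; maximin = -5.
Column maxima: Reinforce → -4, Withdraw → 7; minimax = -4.
-5 ≠ -4, so there is no saddle point; optimal play is mixed.
Let the attacker play Flank with probability p. Expected payoff against Reinforce: (-4)p + (-5)(1−p) = p − 5; against Withdraw: (-6)p + 7(1−p) = −13p + 7.
Setting these equal: p − 5 = −13p + 7 ⇒ 14p = 12 ⇒ p = 6/7, and the value is (1)·(6/7) − 5 = -29/7.
For the defender: with q = P(Reinforce), equating Flank's and Center's payoffs gives 2q − 6 = −12q + 7 ⇒ q = 13/14.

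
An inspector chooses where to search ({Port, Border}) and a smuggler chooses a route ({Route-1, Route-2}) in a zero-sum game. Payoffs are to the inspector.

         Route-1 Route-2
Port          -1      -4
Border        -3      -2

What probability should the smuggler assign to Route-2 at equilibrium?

Row minima: Port → -4, Border → -3; maximin = -3.
Column maxima: Route-1 → -1, Route-2 → -2; minimax = -2.
-3 ≠ -2, so there is no saddle point; optimal play is mixed.
Let the inspector play Port with probability p. Expected payoff against Route-1: (-1)p + (-3)(1−p) = 2p − 3; against Route-2: (-4)p + (-2)(1−p) = −2p − 2.
Setting these equal: 2p − 3 = −2p − 2 ⇒ 4p = 1 ⇒ p = 1/4, and the value is (2)·(1/4) − 3 = -5/2.
For the smuggler: with q = P(Route-1), equating Port's and Border's payoffs gives 3q − 4 = −q − 2 ⇒ q = 1/2.

1/2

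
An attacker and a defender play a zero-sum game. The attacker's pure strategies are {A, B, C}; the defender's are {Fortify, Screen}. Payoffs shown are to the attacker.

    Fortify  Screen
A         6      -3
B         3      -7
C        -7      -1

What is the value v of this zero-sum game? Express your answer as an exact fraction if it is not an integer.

Row minima: A → -3, B → -7, C → -7; maximin = -3.
Column maxima: Fortify → 6, Screen → -1; minimax = -1.
-3 ≠ -1, so there is no saddle point; optimal play is mixed.
B is strictly dominated by A, so the attacker never plays it.
On the remaining 2×2 (A, C vs Fortify, Screen):
Let the attacker play A with probability p. Expected payoff against Fortify: 6p + (-7)(1−p) = 13p − 7; against Screen: (-3)p + (-1)(1−p) = −2p − 1.
Setting these equal: 13p − 7 = −2p − 1 ⇒ 15p = 6 ⇒ p = 2/5, and the value is (13)·(2/5) − 7 = -9/5.
For the defender: with q = P(Fortify), equating A's and C's payoffs gives 9q − 3 = −6q − 1 ⇒ q = 2/15.

-9/5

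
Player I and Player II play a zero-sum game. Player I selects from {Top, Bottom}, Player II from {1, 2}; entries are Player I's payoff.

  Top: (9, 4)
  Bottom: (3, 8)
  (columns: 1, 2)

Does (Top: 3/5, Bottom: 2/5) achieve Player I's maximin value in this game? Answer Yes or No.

Against 1 this mix gives (3/5)·9 + (2/5)·3 = 33/5.
Against 2 this mix gives (3/5)·4 + (2/5)·8 = 28/5.
Player II will play 2, holding Player I to 28/5. Shifting weight toward the row that does better against 2 would raise this floor (the equalizing mix achieves 6 against both 2 and 1), so the proposed strategy is not optimal.

No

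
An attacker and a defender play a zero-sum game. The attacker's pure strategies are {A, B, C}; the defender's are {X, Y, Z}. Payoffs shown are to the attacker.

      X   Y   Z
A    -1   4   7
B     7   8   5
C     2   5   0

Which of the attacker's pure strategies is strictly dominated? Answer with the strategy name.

C

B gives a strictly higher payoff than C against every column: 7 > 2, 8 > 5, 5 > 0.
So C is strictly dominated and the attacker never plays it.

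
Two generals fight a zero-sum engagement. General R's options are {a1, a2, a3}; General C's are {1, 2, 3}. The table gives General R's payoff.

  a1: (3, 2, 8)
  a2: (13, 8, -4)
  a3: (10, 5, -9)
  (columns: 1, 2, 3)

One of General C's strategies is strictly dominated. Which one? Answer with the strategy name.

1

2 holds General R's payoff strictly below 1 in every row: 2 < 3, 8 < 13, 5 < 10.
So 1 is strictly dominated for General C.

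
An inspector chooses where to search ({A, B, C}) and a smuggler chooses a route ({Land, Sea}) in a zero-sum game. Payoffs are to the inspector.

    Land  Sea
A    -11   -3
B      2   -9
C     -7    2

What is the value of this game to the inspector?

Row minima: A → -11, B → -9, C → -7; maximin = -7.
Column maxima: Land → 2, Sea → 2; minimax = 2.
-7 ≠ 2, so there is no saddle point; optimal play is mixed.
A is strictly dominated by C, so the inspector never plays it.
On the remaining 2×2 (B, C vs Land, Sea):
Let the inspector play B with probability p. Expected payoff against Land: 2p + (-7)(1−p) = 9p − 7; against Sea: (-9)p + 2(1−p) = −11p + 2.
Setting these equal: 9p − 7 = −11p + 2 ⇒ 20p = 9 ⇒ p = 9/20, and the value is (9)·(9/20) − 7 = -59/20.
For the smuggler: with q = P(Land), equating B's and C's payoffs gives 11q − 9 = −9q + 2 ⇒ q = 11/20.

-59/20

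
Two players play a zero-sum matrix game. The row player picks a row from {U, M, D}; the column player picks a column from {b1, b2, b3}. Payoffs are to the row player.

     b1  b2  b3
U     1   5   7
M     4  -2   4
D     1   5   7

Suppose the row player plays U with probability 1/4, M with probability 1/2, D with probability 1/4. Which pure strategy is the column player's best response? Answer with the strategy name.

b2

If the column player plays b1, the row player's expected payoff is (1/4)·1 + (1/2)·4 + (1/4)·1 = 5/2.
If the column player plays b2, the row player's expected payoff is (1/4)·5 + (1/2)·(-2) + (1/4)·5 = 3/2.
If the column player plays b3, the row player's expected payoff is (1/4)·7 + (1/2)·4 + (1/4)·7 = 11/2.
The column player minimizes the row player's payoff; the smallest is 3/2, so the best response is b2.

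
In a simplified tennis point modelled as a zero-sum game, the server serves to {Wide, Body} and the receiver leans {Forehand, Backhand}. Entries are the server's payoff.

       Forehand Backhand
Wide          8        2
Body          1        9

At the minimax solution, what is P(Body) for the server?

Row minima: Wide → 2, Body → 1; maximin = 2.
Column maxima: Forehand → 8, Backhand → 9; minimax = 8.
2 ≠ 8, so there is no saddle point; optimal play is mixed.
Let the server play Wide with probability p. Expected payoff against Forehand: 8p + 1(1−p) = 7p + 1; against Backhand: 2p + 9(1−p) = −7p + 9.
Setting these equal: 7p + 1 = −7p + 9 ⇒ 14p = 8 ⇒ p = 4/7, and the value is (7)·(4/7) + 1 = 5.
For the receiver: with q = P(Forehand), equating Wide's and Body's payoffs gives 6q + 2 = −8q + 9 ⇒ q = 1/2.

3/7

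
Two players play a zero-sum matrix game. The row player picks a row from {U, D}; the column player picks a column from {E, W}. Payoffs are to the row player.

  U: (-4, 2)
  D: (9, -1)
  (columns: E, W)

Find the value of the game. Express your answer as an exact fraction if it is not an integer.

7/8

Row minima: U → -4, D → -1; maximin = -1.
Column maxima: E → 9, W → 2; minimax = 2.
-1 ≠ 2, so there is no saddle point; optimal play is mixed.
Let the row player play U with probability p. Expected payoff against E: (-4)p + 9(1−p) = −13p + 9; against W: 2p + (-1)(1−p) = 3p − 1.
Setting these equal: −13p + 9 = 3p − 1 ⇒ −16p = -10 ⇒ p = 5/8, and the value is (-13)·(5/8) + 9 = 7/8.
For the column player: with q = P(E), equating U's and D's payoffs gives −6q + 2 = 10q − 1 ⇒ q = 3/16.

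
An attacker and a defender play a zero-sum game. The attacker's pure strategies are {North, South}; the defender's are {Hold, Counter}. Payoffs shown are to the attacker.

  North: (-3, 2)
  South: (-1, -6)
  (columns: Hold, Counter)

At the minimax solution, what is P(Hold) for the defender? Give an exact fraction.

Row minima: North → -3, South → -6; maximin = -3.
Column maxima: Hold → -1, Counter → 2; minimax = -1.
-3 ≠ -1, so there is no saddle point; optimal play is mixed.
Let the attacker play North with probability p. Expected payoff against Hold: (-3)p + (-1)(1−p) = −2p − 1; against Counter: 2p + (-6)(1−p) = 8p − 6.
Setting these equal: −2p − 1 = 8p − 6 ⇒ −10p = -5 ⇒ p = 1/2, and the value is (-2)·(1/2) − 1 = -2.
For the defender: with q = P(Hold), equating North's and South's payoffs gives −5q + 2 = 5q − 6 ⇒ q = 4/5.

4/5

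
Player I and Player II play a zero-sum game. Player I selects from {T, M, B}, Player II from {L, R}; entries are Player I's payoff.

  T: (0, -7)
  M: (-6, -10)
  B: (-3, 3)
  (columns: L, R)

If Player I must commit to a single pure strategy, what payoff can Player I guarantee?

Row minima: T → -7, M → -10, B → -3.
The best of these is -3.

-3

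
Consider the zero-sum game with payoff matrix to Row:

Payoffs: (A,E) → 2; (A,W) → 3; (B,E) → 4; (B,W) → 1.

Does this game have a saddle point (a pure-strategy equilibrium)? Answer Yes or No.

No

Row minima: A → 2, B → 1; maximin = 2.
Column maxima: E → 4, W → 3; minimax = 3.
2 ≠ 3, so no pure-strategy equilibrium exists.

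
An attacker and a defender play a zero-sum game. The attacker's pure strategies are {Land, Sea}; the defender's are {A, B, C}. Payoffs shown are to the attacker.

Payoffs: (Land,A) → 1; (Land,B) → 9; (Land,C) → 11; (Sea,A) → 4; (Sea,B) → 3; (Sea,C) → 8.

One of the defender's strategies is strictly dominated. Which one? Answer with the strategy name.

C

A holds the attacker's payoff strictly below C in every row: 1 < 11, 4 < 8.
So C is strictly dominated for the defender.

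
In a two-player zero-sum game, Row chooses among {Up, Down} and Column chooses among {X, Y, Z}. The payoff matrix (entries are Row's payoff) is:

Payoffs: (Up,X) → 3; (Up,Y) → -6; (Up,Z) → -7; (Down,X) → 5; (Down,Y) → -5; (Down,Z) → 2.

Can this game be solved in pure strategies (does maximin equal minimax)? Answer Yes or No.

Row minima: Up → -7, Down → -5; maximin = -5.
Column maxima: X → 5, Y → -5, Z → 2; minimax = -5.
maximin = minimax = -5, so a saddle point exists.

Yes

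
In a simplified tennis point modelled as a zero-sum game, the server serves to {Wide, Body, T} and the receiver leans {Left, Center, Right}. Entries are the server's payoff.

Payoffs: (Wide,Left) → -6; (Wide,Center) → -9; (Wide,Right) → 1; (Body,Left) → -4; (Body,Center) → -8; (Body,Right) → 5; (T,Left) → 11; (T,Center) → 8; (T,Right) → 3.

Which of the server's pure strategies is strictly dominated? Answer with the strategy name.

Body gives a strictly higher payoff than Wide against every column: -4 > -6, -8 > -9, 5 > 1.
So Wide is strictly dominated and the server never plays it.

Wide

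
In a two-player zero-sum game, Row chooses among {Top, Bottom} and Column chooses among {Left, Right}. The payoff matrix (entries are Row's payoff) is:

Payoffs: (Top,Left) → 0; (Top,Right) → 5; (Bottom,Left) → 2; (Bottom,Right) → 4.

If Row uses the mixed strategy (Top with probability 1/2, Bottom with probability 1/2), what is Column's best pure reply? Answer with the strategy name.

If Column plays Left, Row's expected payoff is (1/2)·0 + (1/2)·2 = 1.
If Column plays Right, Row's expected payoff is (1/2)·5 + (1/2)·4 = 9/2.
Column minimizes Row's payoff; the smallest is 1, so the best response is Left.

Left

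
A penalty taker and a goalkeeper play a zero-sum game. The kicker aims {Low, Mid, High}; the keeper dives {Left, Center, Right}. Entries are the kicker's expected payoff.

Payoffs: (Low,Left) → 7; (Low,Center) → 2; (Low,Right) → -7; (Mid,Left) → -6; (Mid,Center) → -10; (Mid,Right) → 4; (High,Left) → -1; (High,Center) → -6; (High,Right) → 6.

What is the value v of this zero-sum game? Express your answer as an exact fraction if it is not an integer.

-10/7

Row minima: Low → -7, Mid → -10, High → -6; maximin = -6.
Column maxima: Left → 7, Center → 2, Right → 6; minimax = 2.
-6 ≠ 2, so there is no saddle point; optimal play is mixed.
Mid is strictly dominated by High, so the kicker never plays it.
Left is strictly dominated by Center (it gives the kicker strictly more in every row), so the keeper never plays it.
On the remaining 2×2 (Low, High vs Center, Right):
Let the kicker play Low with probability p. Expected payoff against Center: 2p + (-6)(1−p) = 8p − 6; against Right: (-7)p + 6(1−p) = −13p + 6.
Setting these equal: 8p − 6 = −13p + 6 ⇒ 21p = 12 ⇒ p = 4/7, and the value is (8)·(4/7) − 6 = -10/7.
For the keeper: with q = P(Center), equating Low's and High's payoffs gives 9q − 7 = −12q + 6 ⇒ q = 13/21.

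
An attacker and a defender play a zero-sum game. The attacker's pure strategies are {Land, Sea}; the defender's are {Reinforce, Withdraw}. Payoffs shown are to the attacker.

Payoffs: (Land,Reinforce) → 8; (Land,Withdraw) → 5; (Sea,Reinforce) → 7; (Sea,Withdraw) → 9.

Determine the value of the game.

37/5

Row minima: Land → 5, Sea → 7; maximin = 7.
Column maxima: Reinforce → 8, Withdraw → 9; minimax = 8.
7 ≠ 8, so there is no saddle point; optimal play is mixed.
Let the attacker play Land with probability p. Expected payoff against Reinforce: 8p + 7(1−p) = p + 7; against Withdraw: 5p + 9(1−p) = −4p + 9.
Setting these equal: p + 7 = −4p + 9 ⇒ 5p = 2 ⇒ p = 2/5, and the value is (1)·(2/5) + 7 = 37/5.
For the defender: with q = P(Reinforce), equating Land's and Sea's payoffs gives 3q + 5 = −2q + 9 ⇒ q = 4/5.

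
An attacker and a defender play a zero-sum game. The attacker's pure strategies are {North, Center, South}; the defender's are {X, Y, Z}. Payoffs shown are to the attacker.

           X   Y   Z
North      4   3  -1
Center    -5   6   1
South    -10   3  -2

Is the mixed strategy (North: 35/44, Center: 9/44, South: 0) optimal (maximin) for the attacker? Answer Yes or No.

No

Against X this mix gives (35/44)·4 + (9/44)·(-5) = 95/44.
Against Y this mix gives (35/44)·3 + (9/44)·6 = 159/44.
Against Z this mix gives (35/44)·(-1) + (9/44)·1 = -13/22.
The defender will play Z, holding the attacker to -13/22. Shifting weight toward the row that does better against Z would raise this floor (the equalizing mix achieves -1/11 against both Z and X), so the proposed strategy is not optimal.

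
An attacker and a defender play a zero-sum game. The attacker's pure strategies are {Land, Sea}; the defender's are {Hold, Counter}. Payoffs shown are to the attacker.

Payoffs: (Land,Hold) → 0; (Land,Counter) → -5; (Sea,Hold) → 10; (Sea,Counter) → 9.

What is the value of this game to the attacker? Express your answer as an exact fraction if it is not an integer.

Row minima: Land → -5, Sea → 9; maximin = 9.
Column maxima: Hold → 10, Counter → 9; minimax = 9.
Since maximin = minimax = 9, there is a saddle point and the value is 9.

9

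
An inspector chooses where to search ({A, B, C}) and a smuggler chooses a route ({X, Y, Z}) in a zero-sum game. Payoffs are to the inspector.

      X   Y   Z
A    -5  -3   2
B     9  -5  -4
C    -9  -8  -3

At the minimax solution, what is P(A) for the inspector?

Row minima: A → -5, B → -5, C → -9; maximin = -5.
Column maxima: X → 9, Y → -3, Z → 2; minimax = -3.
-5 ≠ -3, so there is no saddle point; optimal play is mixed.
C is strictly dominated by A, so the inspector never plays it.
Z is strictly dominated by Y (it gives the inspector strictly more in every row), so the smuggler never plays it.
On the remaining 2×2 (A, B vs X, Y):
Let the inspector play A with probability p. Expected payoff against X: (-5)p + 9(1−p) = −14p + 9; against Y: (-3)p + (-5)(1−p) = 2p − 5.
Setting these equal: −14p + 9 = 2p − 5 ⇒ −16p = -14 ⇒ p = 7/8, and the value is (-14)·(7/8) + 9 = -13/4.
For the smuggler: with q = P(X), equating A's and B's payoffs gives −2q − 3 = 14q − 5 ⇒ q = 1/8.

7/8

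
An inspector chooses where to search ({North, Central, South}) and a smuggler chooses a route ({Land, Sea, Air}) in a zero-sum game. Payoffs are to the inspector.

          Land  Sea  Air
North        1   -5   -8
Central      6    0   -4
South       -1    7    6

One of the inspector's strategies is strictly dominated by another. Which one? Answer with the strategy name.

Central gives a strictly higher payoff than North against every column: 6 > 1, 0 > -5, -4 > -8.
So North is strictly dominated and the inspector never plays it.

North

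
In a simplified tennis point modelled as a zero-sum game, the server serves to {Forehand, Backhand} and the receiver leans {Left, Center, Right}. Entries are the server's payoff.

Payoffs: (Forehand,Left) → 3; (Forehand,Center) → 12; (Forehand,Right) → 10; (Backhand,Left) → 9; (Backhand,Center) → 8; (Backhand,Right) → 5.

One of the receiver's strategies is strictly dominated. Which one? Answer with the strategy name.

Center

Right holds the server's payoff strictly below Center in every row: 10 < 12, 5 < 8.
So Center is strictly dominated for the receiver.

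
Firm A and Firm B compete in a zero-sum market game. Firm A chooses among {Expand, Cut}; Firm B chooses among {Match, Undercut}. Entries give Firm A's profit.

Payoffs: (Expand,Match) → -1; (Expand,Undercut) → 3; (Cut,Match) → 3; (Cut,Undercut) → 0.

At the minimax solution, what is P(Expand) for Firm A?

3/7

Row minima: Expand → -1, Cut → 0; maximin = 0.
Column maxima: Match → 3, Undercut → 3; minimax = 3.
0 ≠ 3, so there is no saddle point; optimal play is mixed.
Let Firm A play Expand with probability p. Expected payoff against Match: (-1)p + 3(1−p) = −4p + 3; against Undercut: 3p + 0(1−p) = 3p.
Setting these equal: −4p + 3 = 3p ⇒ −7p = -3 ⇒ p = 3/7, and the value is (-4)·(3/7) + 3 = 9/7.
For Firm B: with q = P(Match), equating Expand's and Cut's payoffs gives −4q + 3 = 3q ⇒ q = 3/7.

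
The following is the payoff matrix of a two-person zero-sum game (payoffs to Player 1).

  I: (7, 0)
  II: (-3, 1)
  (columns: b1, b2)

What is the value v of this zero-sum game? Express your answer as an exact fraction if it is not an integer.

Row minima: I → 0, II → -3; maximin = 0.
Column maxima: b1 → 7, b2 → 1; minimax = 1.
0 ≠ 1, so there is no saddle point; optimal play is mixed.
Let Player 1 play I with probability p. Expected payoff against b1: 7p + (-3)(1−p) = 10p − 3; against b2: 0p + 1(1−p) = −p + 1.
Setting these equal: 10p − 3 = −p + 1 ⇒ 11p = 4 ⇒ p = 4/11, and the value is (10)·(4/11) − 3 = 7/11.
For Player 2: with q = P(b1), equating I's and II's payoffs gives 7q = −4q + 1 ⇒ q = 1/11.

7/11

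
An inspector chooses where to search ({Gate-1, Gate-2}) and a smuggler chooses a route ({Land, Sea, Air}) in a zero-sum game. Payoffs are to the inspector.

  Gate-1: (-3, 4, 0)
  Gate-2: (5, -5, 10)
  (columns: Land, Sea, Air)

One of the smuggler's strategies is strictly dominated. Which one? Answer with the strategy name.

Air

Land holds the inspector's payoff strictly below Air in every row: -3 < 0, 5 < 10.
So Air is strictly dominated for the smuggler.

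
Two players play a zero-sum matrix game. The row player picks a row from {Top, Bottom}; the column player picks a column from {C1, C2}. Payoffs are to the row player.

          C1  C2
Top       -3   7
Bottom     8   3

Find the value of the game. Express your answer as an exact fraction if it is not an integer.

Row minima: Top → -3, Bottom → 3; maximin = 3.
Column maxima: C1 → 8, C2 → 7; minimax = 7.
3 ≠ 7, so there is no saddle point; optimal play is mixed.
Let the row player play Top with probability p. Expected payoff against C1: (-3)p + 8(1−p) = −11p + 8; against C2: 7p + 3(1−p) = 4p + 3.
Setting these equal: −11p + 8 = 4p + 3 ⇒ −15p = -5 ⇒ p = 1/3, and the value is (-11)·(1/3) + 8 = 13/3.
For the column player: with q = P(C1), equating Top's and Bottom's payoffs gives −10q + 7 = 5q + 3 ⇒ q = 4/15.

13/3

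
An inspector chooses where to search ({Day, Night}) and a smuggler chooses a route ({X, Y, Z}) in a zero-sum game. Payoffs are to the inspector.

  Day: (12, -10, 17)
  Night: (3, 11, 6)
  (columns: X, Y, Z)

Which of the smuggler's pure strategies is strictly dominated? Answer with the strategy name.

Z

X holds the inspector's payoff strictly below Z in every row: 12 < 17, 3 < 6.
So Z is strictly dominated for the smuggler.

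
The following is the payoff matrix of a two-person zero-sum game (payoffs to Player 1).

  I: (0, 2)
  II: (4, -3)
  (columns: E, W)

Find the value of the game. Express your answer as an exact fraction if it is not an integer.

8/9

Row minima: I → 0, II → -3; maximin = 0.
Column maxima: E → 4, W → 2; minimax = 2.
0 ≠ 2, so there is no saddle point; optimal play is mixed.
Let Player 1 play I with probability p. Expected payoff against E: 0p + 4(1−p) = −4p + 4; against W: 2p + (-3)(1−p) = 5p − 3.
Setting these equal: −4p + 4 = 5p − 3 ⇒ −9p = -7 ⇒ p = 7/9, and the value is (-4)·(7/9) + 4 = 8/9.
For Player 2: with q = P(E), equating I's and II's payoffs gives −2q + 2 = 7q − 3 ⇒ q = 5/9.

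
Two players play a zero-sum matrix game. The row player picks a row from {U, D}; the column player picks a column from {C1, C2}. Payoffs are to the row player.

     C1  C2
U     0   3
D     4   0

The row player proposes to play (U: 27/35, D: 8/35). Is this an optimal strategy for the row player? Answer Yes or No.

Against C1 this mix gives (27/35)·0 + (8/35)·4 = 32/35.
Against C2 this mix gives (27/35)·3 + (8/35)·0 = 81/35.
The column player will play C1, holding the row player to 32/35. Shifting weight toward the row that does better against C1 would raise this floor (the equalizing mix achieves 12/7 against both C1 and C2), so the proposed strategy is not optimal.

No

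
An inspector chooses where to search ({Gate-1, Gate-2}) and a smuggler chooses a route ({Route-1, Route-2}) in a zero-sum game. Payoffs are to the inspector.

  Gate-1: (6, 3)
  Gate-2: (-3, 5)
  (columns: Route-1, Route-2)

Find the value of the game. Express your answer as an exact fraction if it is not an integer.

39/11

Row minima: Gate-1 → 3, Gate-2 → -3; maximin = 3.
Column maxima: Route-1 → 6, Route-2 → 5; minimax = 5.
3 ≠ 5, so there is no saddle point; optimal play is mixed.
Let the inspector play Gate-1 with probability p. Expected payoff against Route-1: 6p + (-3)(1−p) = 9p − 3; against Route-2: 3p + 5(1−p) = −2p + 5.
Setting these equal: 9p − 3 = −2p + 5 ⇒ 11p = 8 ⇒ p = 8/11, and the value is (9)·(8/11) − 3 = 39/11.
For the smuggler: with q = P(Route-1), equating Gate-1's and Gate-2's payoffs gives 3q + 3 = −8q + 5 ⇒ q = 2/11.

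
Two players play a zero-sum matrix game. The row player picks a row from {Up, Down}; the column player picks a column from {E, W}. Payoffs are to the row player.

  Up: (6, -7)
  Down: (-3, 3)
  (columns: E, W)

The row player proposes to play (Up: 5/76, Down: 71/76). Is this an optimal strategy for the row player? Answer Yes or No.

No

Against E this mix gives (5/76)·6 + (71/76)·(-3) = -183/76.
Against W this mix gives (5/76)·(-7) + (71/76)·3 = 89/38.
The column player will play E, holding the row player to -183/76. Shifting weight toward the row that does better against E would raise this floor (the equalizing mix achieves -3/19 against both E and W), so the proposed strategy is not optimal.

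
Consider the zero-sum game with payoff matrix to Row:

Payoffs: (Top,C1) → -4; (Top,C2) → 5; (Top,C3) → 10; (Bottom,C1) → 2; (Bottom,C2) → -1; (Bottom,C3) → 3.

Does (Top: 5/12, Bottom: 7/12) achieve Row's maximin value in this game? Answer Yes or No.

Against C1 this mix gives (5/12)·(-4) + (7/12)·2 = -1/2.
Against C2 this mix gives (5/12)·5 + (7/12)·(-1) = 3/2.
Against C3 this mix gives (5/12)·10 + (7/12)·3 = 71/12.
Column will play C1, holding Row to -1/2. Shifting weight toward the row that does better against C1 would raise this floor (the equalizing mix achieves 1/2 against both C1 and C2), so the proposed strategy is not optimal.

No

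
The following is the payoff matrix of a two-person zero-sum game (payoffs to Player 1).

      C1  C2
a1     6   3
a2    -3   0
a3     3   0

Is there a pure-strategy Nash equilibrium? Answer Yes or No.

Yes

Row minima: a1 → 3, a2 → -3, a3 → 0; maximin = 3.
Column maxima: C1 → 6, C2 → 3; minimax = 3.
maximin = minimax = 3, so a saddle point exists.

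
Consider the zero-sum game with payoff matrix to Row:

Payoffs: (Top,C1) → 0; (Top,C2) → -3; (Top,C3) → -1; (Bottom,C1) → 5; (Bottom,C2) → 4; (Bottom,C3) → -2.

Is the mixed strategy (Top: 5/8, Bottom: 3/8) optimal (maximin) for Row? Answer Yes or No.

Against C1 this mix gives (5/8)·0 + (3/8)·5 = 15/8.
Against C2 this mix gives (5/8)·(-3) + (3/8)·4 = -3/8.
Against C3 this mix gives (5/8)·(-1) + (3/8)·(-2) = -11/8.
Column will play C3, holding Row to -11/8. Shifting weight toward the row that does better against C3 would raise this floor (the equalizing mix achieves -5/4 against both C3 and C2), so the proposed strategy is not optimal.

No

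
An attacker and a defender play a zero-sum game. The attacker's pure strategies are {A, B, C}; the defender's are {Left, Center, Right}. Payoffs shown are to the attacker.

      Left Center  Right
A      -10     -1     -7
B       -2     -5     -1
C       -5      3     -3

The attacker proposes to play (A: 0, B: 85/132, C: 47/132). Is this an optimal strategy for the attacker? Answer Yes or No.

No

Against Left this mix gives (85/132)·(-2) + (47/132)·(-5) = -135/44.
Against Center this mix gives (85/132)·(-5) + (47/132)·3 = -71/33.
Against Right this mix gives (85/132)·(-1) + (47/132)·(-3) = -113/66.
The defender will play Left, holding the attacker to -135/44. Shifting weight toward the row that does better against Left would raise this floor (the equalizing mix achieves -31/11 against both Left and Center), so the proposed strategy is not optimal.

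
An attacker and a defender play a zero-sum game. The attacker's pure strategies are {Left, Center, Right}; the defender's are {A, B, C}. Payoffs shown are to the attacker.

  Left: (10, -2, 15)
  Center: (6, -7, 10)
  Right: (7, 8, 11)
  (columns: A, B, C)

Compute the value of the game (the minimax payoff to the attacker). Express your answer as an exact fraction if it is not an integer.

94/13

Row minima: Left → -2, Center → -7, Right → 7; maximin = 7.
Column maxima: A → 10, B → 8, C → 15; minimax = 8.
7 ≠ 8, so there is no saddle point; optimal play is mixed.
Center is strictly dominated by Left, so the attacker never plays it.
C is strictly dominated by A (it gives the attacker strictly more in every row), so the defender never plays it.
On the remaining 2×2 (Left, Right vs A, B):
Let the attacker play Left with probability p. Expected payoff against A: 10p + 7(1−p) = 3p + 7; against B: (-2)p + 8(1−p) = −10p + 8.
Setting these equal: 3p + 7 = −10p + 8 ⇒ 13p = 1 ⇒ p = 1/13, and the value is (3)·(1/13) + 7 = 94/13.
For the defender: with q = P(A), equating Left's and Right's payoffs gives 12q − 2 = −q + 8 ⇒ q = 10/13.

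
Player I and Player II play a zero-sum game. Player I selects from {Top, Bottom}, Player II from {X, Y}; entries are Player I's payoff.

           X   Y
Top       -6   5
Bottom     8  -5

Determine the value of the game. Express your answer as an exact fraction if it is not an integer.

Row minima: Top → -6, Bottom → -5; maximin = -5.
Column maxima: X → 8, Y → 5; minimax = 5.
-5 ≠ 5, so there is no saddle point; optimal play is mixed.
Let Player I play Top with probability p. Expected payoff against X: (-6)p + 8(1−p) = −14p + 8; against Y: 5p + (-5)(1−p) = 10p − 5.
Setting these equal: −14p + 8 = 10p − 5 ⇒ −24p = -13 ⇒ p = 13/24, and the value is (-14)·(13/24) + 8 = 5/12.
For Player II: with q = P(X), equating Top's and Bottom's payoffs gives −11q + 5 = 13q − 5 ⇒ q = 5/12.

5/12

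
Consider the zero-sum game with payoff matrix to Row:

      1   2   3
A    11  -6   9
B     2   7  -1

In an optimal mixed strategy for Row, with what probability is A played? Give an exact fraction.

Row minima: A → -6, B → -1; maximin = -1.
Column maxima: 1 → 11, 2 → 7, 3 → 9; minimax = 7.
-1 ≠ 7, so there is no saddle point; optimal play is mixed.
1 is strictly dominated by 3 (it gives Row strictly more in every row), so Column never plays it.
On the remaining 2×2 (A, B vs 2, 3):
Let Row play A with probability p. Expected payoff against 2: (-6)p + 7(1−p) = −13p + 7; against 3: 9p + (-1)(1−p) = 10p − 1.
Setting these equal: −13p + 7 = 10p − 1 ⇒ −23p = -8 ⇒ p = 8/23, and the value is (-13)·(8/23) + 7 = 57/23.
For Column: with q = P(2), equating A's and B's payoffs gives −15q + 9 = 8q − 1 ⇒ q = 10/23.

8/23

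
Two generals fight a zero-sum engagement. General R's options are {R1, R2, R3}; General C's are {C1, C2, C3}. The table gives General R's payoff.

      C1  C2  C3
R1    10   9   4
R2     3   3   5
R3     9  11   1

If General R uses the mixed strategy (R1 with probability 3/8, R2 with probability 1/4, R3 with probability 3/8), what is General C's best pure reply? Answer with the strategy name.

If General C plays C1, General R's expected payoff is (3/8)·10 + (1/4)·3 + (3/8)·9 = 63/8.
If General C plays C2, General R's expected payoff is (3/8)·9 + (1/4)·3 + (3/8)·11 = 33/4.
If General C plays C3, General R's expected payoff is (3/8)·4 + (1/4)·5 + (3/8)·1 = 25/8.
General C minimizes General R's payoff; the smallest is 25/8, so the best response is C3.

C3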